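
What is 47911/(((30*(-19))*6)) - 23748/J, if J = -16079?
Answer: -689142809/54990180 ≈ -12.532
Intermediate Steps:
47911/(((30*(-19))*6)) - 23748/J = 47911/(((30*(-19))*6)) - 23748/(-16079) = 47911/((-570*6)) - 23748*(-1/16079) = 47911/(-3420) + 23748/16079 = 47911*(-1/3420) + 23748/16079 = -47911/3420 + 23748/16079 = -689142809/54990180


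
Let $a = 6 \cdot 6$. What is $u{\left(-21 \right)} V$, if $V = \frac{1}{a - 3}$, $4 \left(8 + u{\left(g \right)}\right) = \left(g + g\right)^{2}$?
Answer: $\frac{433}{33} \approx 13.121$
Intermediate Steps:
$a = 36$
$u{\left(g \right)} = -8 + g^{2}$ ($u{\left(g \right)} = -8 + \frac{\left(g + g\right)^{2}}{4} = -8 + \frac{\left(2 g\right)^{2}}{4} = -8 + \frac{4 g^{2}}{4} = -8 + g^{2}$)
$V = \frac{1}{33}$ ($V = \frac{1}{36 - 3} = \frac{1}{33} \approx 0.030303$)
$u{\left(-21 \right)} V = \left(-8 + \left(-21\right)^{2}\right) \frac{1}{33} = \left(-8 + 441\right) \frac{1}{33} = 433 \cdot \frac{1}{33} = \frac{433}{33}$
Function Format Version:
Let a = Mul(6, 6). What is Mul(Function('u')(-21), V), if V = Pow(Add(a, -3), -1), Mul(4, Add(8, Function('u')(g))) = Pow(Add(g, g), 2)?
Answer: Rational(433, 33) ≈ 13.121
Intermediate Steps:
a = 36
Function('u')(g) = Add(-8, Pow(g, 2)) (Function('u')(g) = Add(-8, Mul(Rational(1, 4), Pow(Add(g, g), 2))) = Add(-8, Mul(Rational(1, 4), Pow(Mul(2, g), 2))) = Add(-8, Mul(Rational(1, 4), Mul(4, Pow(g, 2)))) = Add(-8, Pow(g, 2)))
V = Rational(1, 33) (V = Pow(Add(36, -3), -1) = Pow(33, -1) = Rational(1, 33) ≈ 0.030303)
Mul(Function('u')(-21), V) = Mul(Add(-8, Pow(-21, 2)), Rational(1, 33)) = Mul(Add(-8, 441), Rational(1, 33)) = Mul(433, Rational(1, 33)) = Rational(433, 33)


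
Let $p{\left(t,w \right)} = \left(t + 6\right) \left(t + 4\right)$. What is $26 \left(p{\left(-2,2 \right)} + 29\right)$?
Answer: $962$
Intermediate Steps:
$p{\left(t,w \right)} = \left(4 + t\right) \left(6 + t\right)$ ($p{\left(t,w \right)} = \left(6 + t\right) \left(4 + t\right) = \left(4 + t\right) \left(6 + t\right)$)
$26 \left(p{\left(-2,2 \right)} + 29\right) = 26 \left(\left(24 + \left(-2\right)^{2} + 10 \left(-2\right)\right) + 29\right) = 26 \left(\left(24 + 4 - 20\right) + 29\right) = 26 \left(8 + 29\right) = 26 \cdot 37 = 962$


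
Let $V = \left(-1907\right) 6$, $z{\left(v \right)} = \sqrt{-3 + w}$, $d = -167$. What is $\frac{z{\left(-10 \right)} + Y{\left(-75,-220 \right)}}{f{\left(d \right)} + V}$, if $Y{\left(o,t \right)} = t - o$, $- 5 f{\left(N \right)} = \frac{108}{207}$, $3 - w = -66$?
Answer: $\frac{16675}{1315842} - \frac{115 \sqrt{66}}{1315842} \approx 0.011962$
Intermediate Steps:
$w = 69$ ($w = 3 - -66 = 3 + 66 = 69$)
$f{\left(N \right)} = - \frac{12}{115}$ ($f{\left(N \right)} = - \frac{108 \cdot \frac{1}{207}}{5} = \left(- \frac{1}{5}\right) \frac{12}{23} = - \frac{12}{115}$)
$z{\left(v \right)} = \sqrt{66}$ ($z{\left(v \right)} = \sqrt{-3 + 69} = \sqrt{66}$)
$V = -11442$
$\frac{z{\left(-10 \right)} + Y{\left(-75,-220 \right)}}{f{\left(d \right)} + V} = \frac{\sqrt{66} - 145}{- \frac{12}{115} - 11442} = \frac{\sqrt{66} + \left(-220 + 75\right)}{- \frac{1315842}{115}} = \left(\sqrt{66} - 145\right) \left(- \frac{115}{1315842}\right) = \left(-145 + \sqrt{66}\right) \left(- \frac{115}{1315842}\right) = \frac{16675}{1315842} - \frac{115 \sqrt{66}}{1315842}$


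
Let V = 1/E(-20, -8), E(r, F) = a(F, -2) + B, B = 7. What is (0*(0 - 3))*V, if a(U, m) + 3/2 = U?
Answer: 0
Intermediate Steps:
a(U, m) = -3/2 + U
E(r, F) = 11/2 + F (E(r, F) = (-3/2 + F) + 7 = 11/2 + F)
V = -⅖ (V = 1/(11/2 - 8) = 1/(-5/2) = -⅖ ≈ -0.40000)
(0*(0 - 3))*V = (0*(0 - 3))*(-⅖) = (0*(-3))*(-⅖) = 0*(-⅖) = 0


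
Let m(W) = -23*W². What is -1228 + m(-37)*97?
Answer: -3055467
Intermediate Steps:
-1228 + m(-37)*97 = -1228 - 23*(-37)²*97 = -1228 - 23*1369*97 = -1228 - 31487*97 = -1228 - 3054239 = -3055467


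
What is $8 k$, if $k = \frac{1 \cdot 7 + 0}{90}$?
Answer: $\frac{28}{45} \approx 0.62222$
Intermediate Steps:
$k = \frac{7}{90}$ ($k = \left(7 + 0\right) \frac{1}{90} = 7 \cdot \frac{1}{90} = \frac{7}{90} \approx 0.077778$)
$8 k = 8 \cdot \frac{7}{90} = \frac{28}{45}$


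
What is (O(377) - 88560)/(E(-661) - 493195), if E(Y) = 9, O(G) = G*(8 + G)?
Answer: -56585/493186 ≈ -0.11473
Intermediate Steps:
(O(377) - 88560)/(E(-661) - 493195) = (377*(8 + 377) - 88560)/(9 - 493195) = (377*385 - 88560)/(-493186) = (145145 - 88560)*(-1/493186) = 56585*(-1/493186) = -56585/493186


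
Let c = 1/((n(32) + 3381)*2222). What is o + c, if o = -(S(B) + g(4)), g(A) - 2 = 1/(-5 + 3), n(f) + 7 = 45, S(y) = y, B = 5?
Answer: -24690308/3798509 ≈ -6.5000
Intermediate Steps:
n(f) = 38 (n(f) = -7 + 45 = 38)
g(A) = 3/2 (g(A) = 2 + 1/(-5 + 3) = 2 + 1/(-2) = 2 - ½ = 3/2)
o = -13/2 (o = -(5 + 3/2) = -1*13/2 = -13/2 ≈ -6.5000)
c = 1/7597018 (c = 1/((38 + 3381)*2222) = (1/2222)/3419 = (1/3419)*(1/2222) = 1/7597018 ≈ 1.3163e-7)
o + c = -13/2 + 1/7597018 = -24690308/3798509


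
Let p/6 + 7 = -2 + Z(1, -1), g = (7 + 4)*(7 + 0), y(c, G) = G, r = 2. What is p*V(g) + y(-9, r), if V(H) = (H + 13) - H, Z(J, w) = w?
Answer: -778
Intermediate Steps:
g = 77 (g = 11*7 = 77)
p = -60 (p = -42 + 6*(-2 - 1) = -42 + 6*(-3) = -42 - 18 = -60)
V(H) = 13 (V(H) = (13 + H) - H = 13)
p*V(g) + y(-9, r) = -60*13 + 2 = -780 + 2 = -778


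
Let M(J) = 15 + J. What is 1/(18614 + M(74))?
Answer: 1/18703 ≈ 5.3467e-5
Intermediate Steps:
1/(18614 + M(74)) = 1/(18614 + (15 + 74)) = 1/(18614 + 89) = 1/18703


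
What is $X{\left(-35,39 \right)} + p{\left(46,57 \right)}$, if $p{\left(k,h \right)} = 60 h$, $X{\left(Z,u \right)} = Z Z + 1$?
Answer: $4646$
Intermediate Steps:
$X{\left(Z,u \right)} = 1 + Z^{2}$ ($X{\left(Z,u \right)} = Z^{2} + 1 = 1 + Z^{2}$)
$X{\left(-35,39 \right)} + p{\left(46,57 \right)} = \left(1 + \left(-35\right)^{2}\right) + 60 \cdot 57 = \left(1 + 1225\right) + 3420 = 1226 + 3420 = 4646$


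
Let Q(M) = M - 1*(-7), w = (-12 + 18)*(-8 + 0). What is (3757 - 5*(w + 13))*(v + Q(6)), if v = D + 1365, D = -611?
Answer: 3015844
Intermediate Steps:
w = -48 (w = 6*(-8) = -48)
Q(M) = 7 + M (Q(M) = M + 7 = 7 + M)
v = 754 (v = -611 + 1365 = 754)
(3757 - 5*(w + 13))*(v + Q(6)) = (3757 - 5*(-48 + 13))*(754 + (7 + 6)) = (3757 - 5*(-35))*(754 + 13) = (3757 + 175)*767 = 3932*767 = 3015844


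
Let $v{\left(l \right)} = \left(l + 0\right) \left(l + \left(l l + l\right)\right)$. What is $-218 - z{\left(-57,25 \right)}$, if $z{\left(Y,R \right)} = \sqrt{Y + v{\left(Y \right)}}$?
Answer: $-218 - 56 i \sqrt{57} \approx -218.0 - 422.79 i$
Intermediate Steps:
$v{\left(l \right)} = l \left(l^{2} + 2 l\right)$ ($v{\left(l \right)} = l \left(l + \left(l^{2} + l\right)\right) = l \left(l + \left(l + l^{2}\right)\right) = l \left(l^{2} + 2 l\right)$)
$z{\left(Y,R \right)} = \sqrt{Y + Y^{2} \left(2 + Y\right)}$
$-218 - z{\left(-57,25 \right)} = -218 - \sqrt{- 57 \left(1 - 57 \left(2 - 57\right)\right)} = -218 - \sqrt{- 57 \left(1 - -3135\right)} = -218 - \sqrt{- 57 \left(1 + 3135\right)} = -218 - \sqrt{\left(-57\right) 3136} = -218 - \sqrt{-178752} = -218 - 56 i \sqrt{57}$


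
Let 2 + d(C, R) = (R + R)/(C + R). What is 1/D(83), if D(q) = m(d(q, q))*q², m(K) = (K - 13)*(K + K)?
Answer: 1/192892 ≈ 5.1843e-6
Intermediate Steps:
d(C, R) = -2 + 2*R/(C + R) (d(C, R) = -2 + (R + R)/(C + R) = -2 + (2*R)/(C + R) = -2 + 2*R/(C + R))
m(K) = 2*K*(-13 + K) (m(K) = (-13 + K)*(2*K) = 2*K*(-13 + K))
D(q) = 28*q² (D(q) = (2*(-2*q/(q + q))*(-13 - 2*q/(q + q)))*q² = (2*(-2*q/(2*q))*(-13 - 2*q/(2*q)))*q² = (2*(-2*q*1/(2*q))*(-13 - 2*q*1/(2*q)))*q² = (2*(-1)*(-13 - 1))*q² = (2*(-1)*(-14))*q² = 28*q²)
1/D(83) = 1/(28*83²) = 1/(28*6889) = 1/192892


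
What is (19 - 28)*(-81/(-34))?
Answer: -729/34 ≈ -21.441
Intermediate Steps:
(19 - 28)*(-81/(-34)) = -(-729)*(-1)/34 = -9*81/34 = -729/34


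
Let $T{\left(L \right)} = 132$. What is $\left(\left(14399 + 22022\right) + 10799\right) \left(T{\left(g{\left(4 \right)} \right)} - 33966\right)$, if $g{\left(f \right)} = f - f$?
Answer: $-1597641480$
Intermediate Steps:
$g{\left(f \right)} = 0$
$\left(\left(14399 + 22022\right) + 10799\right) \left(T{\left(g{\left(4 \right)} \right)} - 33966\right) = \left(\left(14399 + 22022\right) + 10799\right) \left(132 - 33966\right) = \left(36421 + 10799\right) \left(-33834\right) = 47220 \left(-33834\right) = -1597641480$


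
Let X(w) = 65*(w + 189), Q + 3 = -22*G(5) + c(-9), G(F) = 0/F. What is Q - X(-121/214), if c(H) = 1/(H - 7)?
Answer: -20974243/1712 ≈ -12251.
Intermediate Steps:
c(H) = 1/(-7 + H)
G(F) = 0
Q = -49/16 (Q = -3 + (-22*0 + 1/(-7 - 9)) = -3 + (0 + 1/(-16)) = -3 + (0 - 1/16) = -3 - 1/16 = -49/16 ≈ -3.0625)
X(w) = 12285 + 65*w (X(w) = 65*(189 + w) = 12285 + 65*w)
Q - X(-121/214) = -49/16 - (12285 + 65*(-121/214)) = -49/16 - (12285 - 7865/214) = -49/16 - 1*2621125/214 = -49/16 - 2621125/214 = -20974243/1712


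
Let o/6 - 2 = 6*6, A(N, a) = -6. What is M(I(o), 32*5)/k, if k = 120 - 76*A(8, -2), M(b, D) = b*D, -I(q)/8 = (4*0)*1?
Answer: 0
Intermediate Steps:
o = 228 (o = 12 + 6*(6*6) = 12 + 6*36 = 12 + 216 = 228)
I(q) = 0 (I(q) = -8*4*0 = -0 = -8*0 = 0)
M(b, D) = D*b
k = 576 (k = 120 - 76*(-6) = 120 + 456 = 576)
M(I(o), 32*5)/k = ((32*5)*0)/576 = (160*0)*(1/576) = 0*(1/576) = 0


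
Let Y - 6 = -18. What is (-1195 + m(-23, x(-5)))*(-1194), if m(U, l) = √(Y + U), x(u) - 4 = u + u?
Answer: 1426830 - 1194*I*√35 ≈ 1.4268e+6 - 7063.8*I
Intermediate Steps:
x(u) = 4 + 2*u (x(u) = 4 + (u + u) = 4 + 2*u)
Y = -12 (Y = 6 - 18 = -12)
m(U, l) = √(-12 + U)
(-1195 + m(-23, x(-5)))*(-1194) = (-1195 + √(-12 - 23))*(-1194) = (-1195 + √(-35))*(-1194) = (-1195 + I*√35)*(-1194) = 1426830 - 1194*I*√35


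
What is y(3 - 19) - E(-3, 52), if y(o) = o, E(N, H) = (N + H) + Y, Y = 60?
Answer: -125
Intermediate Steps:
E(N, H) = 60 + H + N (E(N, H) = (N + H) + 60 = (H + N) + 60 = 60 + H + N)
y(3 - 19) - E(-3, 52) = (3 - 19) - (60 + 52 - 3) = -16 - 1*109 = -16 - 109 = -125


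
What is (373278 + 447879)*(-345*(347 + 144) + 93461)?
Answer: -62353735638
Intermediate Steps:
(373278 + 447879)*(-345*(347 + 144) + 93461) = 821157*(-345*491 + 93461) = 821157*(-169395 + 93461) = 821157*(-75934) = -62353735638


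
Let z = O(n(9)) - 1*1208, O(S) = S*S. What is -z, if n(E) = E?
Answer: 1127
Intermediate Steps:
O(S) = S²
z = -1127 (z = 9² - 1*1208 = 81 - 1208 = -1127)
-z = -1*(-1127) = 1127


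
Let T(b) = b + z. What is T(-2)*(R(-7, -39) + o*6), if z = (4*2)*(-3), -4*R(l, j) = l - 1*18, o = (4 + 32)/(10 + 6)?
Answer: -1027/2 ≈ -513.50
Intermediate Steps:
o = 9/4 (o = 36/16 = 36*(1/16) = 9/4 ≈ 2.2500)
R(l, j) = 9/2 - l/4 (R(l, j) = -(l - 1*18)/4 = -(l - 18)/4 = -(-18 + l)/4 = 9/2 - l/4)
z = -24 (z = 8*(-3) = -24)
T(b) = -24 + b (T(b) = b - 24 = -24 + b)
T(-2)*(R(-7, -39) + o*6) = (-24 - 2)*((9/2 - ¼*(-7)) + (9/4)*6) = -26*((9/2 + 7/4) + 27/2) = -26*(25/4 + 27/2) = -26*79/4 = -1027/2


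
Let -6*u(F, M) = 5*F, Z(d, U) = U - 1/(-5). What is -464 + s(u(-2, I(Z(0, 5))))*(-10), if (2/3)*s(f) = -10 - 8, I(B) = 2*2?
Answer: -194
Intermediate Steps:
Z(d, U) = 1/5 + U (Z(d, U) = U - 1*(-1/5) = U + 1/5 = 1/5 + U)
I(B) = 4
u(F, M) = -5*F/6
s(f) = -27 (s(f) = 3*(-10 - 8)/2 = (3/2)*(-18) = -27)
-464 + s(u(-2, I(Z(0, 5))))*(-10) = -464 - 27*(-10) = -464 + 270 = -194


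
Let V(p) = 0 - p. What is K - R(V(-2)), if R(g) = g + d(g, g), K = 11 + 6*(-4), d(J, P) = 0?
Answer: -15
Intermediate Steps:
V(p) = -p
K = -13 (K = 11 - 24 = -13)
R(g) = g (R(g) = g + 0 = g)
K - R(V(-2)) = -13 - (-1)*(-2) = -13 - 1*2 = -13 - 2 = -15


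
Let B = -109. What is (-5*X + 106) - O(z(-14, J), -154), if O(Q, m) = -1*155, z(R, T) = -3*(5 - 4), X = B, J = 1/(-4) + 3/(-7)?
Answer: 806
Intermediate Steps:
J = -19/28 (J = 1*(-¼) + 3*(-⅐) = -¼ - 3/7 = -19/28 ≈ -0.67857)
X = -109
z(R, T) = -3 (z(R, T) = -3*1 = -3)
O(Q, m) = -155
(-5*X + 106) - O(z(-14, J), -154) = (-5*(-109) + 106) - 1*(-155) = (545 + 106) + 155 = 651 + 155 = 806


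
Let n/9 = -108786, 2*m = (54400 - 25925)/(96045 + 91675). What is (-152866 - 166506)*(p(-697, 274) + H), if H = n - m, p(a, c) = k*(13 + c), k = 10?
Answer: 5852588641531421/18772 ≈ 3.1177e+11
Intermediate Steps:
m = 5695/75088 (m = ((54400 - 25925)/(96045 + 91675))/2 = (28475/187720)/2 = (28475*(1/187720))/2 = (½)*(5695/37544) = 5695/75088 ≈ 0.075844)
n = -979074 (n = 9*(-108786) = -979074)
p(a, c) = 130 + 10*c (p(a, c) = 10*(13 + c) = 130 + 10*c)
H = -73516714207/75088 (H = -979074 - 1*5695/75088 = -979074 - 5695/75088 = -73516714207/75088 ≈ -9.7907e+5)
(-152866 - 166506)*(p(-697, 274) + H) = (-152866 - 166506)*((130 + 10*274) - 73516714207/75088) = -319372*((130 + 2740) - 73516714207/75088) = -319372*(2870 - 73516714207/75088) = -319372*(-73301211647/75088) = 5852588641531421/18772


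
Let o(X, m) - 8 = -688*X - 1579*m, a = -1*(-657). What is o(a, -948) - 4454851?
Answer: -3409967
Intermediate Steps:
a = 657
o(X, m) = 8 - 1579*m - 688*X (o(X, m) = 8 + (-688*X - 1579*m) = 8 + (-1579*m - 688*X) = 8 - 1579*m - 688*X)
o(a, -948) - 4454851 = (8 - 1579*(-948) - 688*657) - 4454851 = (8 + 1496892 - 452016) - 4454851 = 1044884 - 4454851 = -3409967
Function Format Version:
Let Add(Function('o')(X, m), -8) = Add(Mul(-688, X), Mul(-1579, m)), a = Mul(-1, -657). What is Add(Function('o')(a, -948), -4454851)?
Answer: -3409967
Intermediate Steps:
a = 657
Function('o')(X, m) = Add(8, Mul(-1579, m), Mul(-688, X)) (Function('o')(X, m) = Add(8, Add(Mul(-688, X), Mul(-1579, m))) = Add(8, Add(Mul(-1579, m), Mul(-688, X))) = Add(8, Mul(-1579, m), Mul(-688, X)))
Add(Function('o')(a, -948), -4454851) = Add(Add(8, Mul(-1579, -948), Mul(-688, 657)), -4454851) = Add(Add(8, 1496892, -452016), -4454851) = Add(1044884, -4454851) = -3409967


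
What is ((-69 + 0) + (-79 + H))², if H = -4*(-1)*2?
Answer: 19600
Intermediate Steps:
H = 8 (H = 4*2 = 8)
((-69 + 0) + (-79 + H))² = ((-69 + 0) + (-79 + 8))² = (-69 - 71)² = (-140)² = 19600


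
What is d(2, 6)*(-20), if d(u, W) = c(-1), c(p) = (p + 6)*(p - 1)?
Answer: 200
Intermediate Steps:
c(p) = (-1 + p)*(6 + p) (c(p) = (6 + p)*(-1 + p) = (-1 + p)*(6 + p))
d(u, W) = -10 (d(u, W) = -6 + (-1)² + 5*(-1) = -6 + 1 - 5 = -10)
d(2, 6)*(-20) = -10*(-20) = 200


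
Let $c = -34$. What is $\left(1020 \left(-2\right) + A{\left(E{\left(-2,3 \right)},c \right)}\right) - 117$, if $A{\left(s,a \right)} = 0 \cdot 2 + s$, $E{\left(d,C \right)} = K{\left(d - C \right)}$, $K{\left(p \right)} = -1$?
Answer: $-2158$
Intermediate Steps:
$E{\left(d,C \right)} = -1$
$A{\left(s,a \right)} = s$ ($A{\left(s,a \right)} = 0 + s = s$)
$\left(1020 \left(-2\right) + A{\left(E{\left(-2,3 \right)},c \right)}\right) - 117 = \left(1020 \left(-2\right) - 1\right) - 117 = \left(-2040 - 1\right) - 117 = -2041 - 117 = -2158$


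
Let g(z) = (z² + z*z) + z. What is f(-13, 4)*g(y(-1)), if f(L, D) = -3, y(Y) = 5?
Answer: -165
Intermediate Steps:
g(z) = z + 2*z² (g(z) = (z² + z²) + z = 2*z² + z = z + 2*z²)
f(-13, 4)*g(y(-1)) = -15*(1 + 2*5) = -15*(1 + 10) = -15*11 = -3*55 = -165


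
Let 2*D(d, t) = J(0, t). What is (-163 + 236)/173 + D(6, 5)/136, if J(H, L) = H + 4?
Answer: 5137/11764 ≈ 0.43667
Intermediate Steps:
J(H, L) = 4 + H
D(d, t) = 2 (D(d, t) = (4 + 0)/2 = (1/2)*4 = 2)
(-163 + 236)/173 + D(6, 5)/136 = (-163 + 236)/173 + 2/136 = 73*(1/173) + 2*(1/136) = 73/173 + 1/68 = 5137/11764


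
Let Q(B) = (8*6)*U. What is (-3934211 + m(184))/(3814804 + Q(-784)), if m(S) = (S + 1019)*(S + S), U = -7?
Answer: -3491507/3814468 ≈ -0.91533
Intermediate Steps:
Q(B) = -336 (Q(B) = (8*6)*(-7) = 48*(-7) = -336)
m(S) = 2*S*(1019 + S) (m(S) = (1019 + S)*(2*S) = 2*S*(1019 + S))
(-3934211 + m(184))/(3814804 + Q(-784)) = (-3934211 + 2*184*(1019 + 184))/(3814804 - 336) = (-3934211 + 2*184*1203)/3814468 = (-3934211 + 442704)*(1/3814468) = -3491507*1/3814468 = -3491507/3814468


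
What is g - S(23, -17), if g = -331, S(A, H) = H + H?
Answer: -297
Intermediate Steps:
S(A, H) = 2*H
g - S(23, -17) = -331 - 2*(-17) = -331 - 1*(-34) = -331 + 34 = -297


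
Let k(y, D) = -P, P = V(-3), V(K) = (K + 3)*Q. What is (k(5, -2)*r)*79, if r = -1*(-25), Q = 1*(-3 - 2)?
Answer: 0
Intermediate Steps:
Q = -5 (Q = 1*(-5) = -5)
V(K) = -15 - 5*K (V(K) = (K + 3)*(-5) = (3 + K)*(-5) = -15 - 5*K)
P = 0 (P = -15 - 5*(-3) = -15 + 15 = 0)
r = 25
k(y, D) = 0 (k(y, D) = -1*0 = 0)
(k(5, -2)*r)*79 = (0*25)*79 = 0*79 = 0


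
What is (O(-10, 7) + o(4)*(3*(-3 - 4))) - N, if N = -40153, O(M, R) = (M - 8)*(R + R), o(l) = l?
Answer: 39817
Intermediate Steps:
O(M, R) = 2*R*(-8 + M) (O(M, R) = (-8 + M)*(2*R) = 2*R*(-8 + M))
(O(-10, 7) + o(4)*(3*(-3 - 4))) - N = (2*7*(-8 - 10) + 4*(3*(-3 - 4))) - 1*(-40153) = (2*7*(-18) + 4*(3*(-7))) + 40153 = (-252 + 4*(-21)) + 40153 = (-252 - 84) + 40153 = -336 + 40153 = 39817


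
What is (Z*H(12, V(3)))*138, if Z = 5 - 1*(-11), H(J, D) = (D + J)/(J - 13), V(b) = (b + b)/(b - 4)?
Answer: -13248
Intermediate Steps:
V(b) = 2*b/(-4 + b) (V(b) = (2*b)/(-4 + b) = 2*b/(-4 + b))
H(J, D) = (D + J)/(-13 + J)
Z = 16 (Z = 5 + 11 = 16)
(Z*H(12, V(3)))*138 = (16*((2*3/(-4 + 3) + 12)/(-13 + 12)))*138 = (16*((2*3/(-1) + 12)/(-1)))*138 = (16*(-(2*3*(-1) + 12)))*138 = (16*(-(-6 + 12)))*138 = (16*(-1*6))*138 = (16*(-6))*138 = -96*138 = -13248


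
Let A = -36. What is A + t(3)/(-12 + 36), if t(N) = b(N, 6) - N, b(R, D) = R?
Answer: -36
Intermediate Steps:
t(N) = 0 (t(N) = N - N = 0)
A + t(3)/(-12 + 36) = -36 + 0/(-12 + 36) = -36 + 0/24 = -36 + (1/24)*0 = -36 + 0 = -36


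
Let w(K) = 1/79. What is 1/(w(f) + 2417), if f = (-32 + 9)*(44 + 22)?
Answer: 79/190944 ≈ 0.00041373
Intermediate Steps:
f = -1518 (f = -23*66 = -1518)
w(K) = 1/79
1/(w(f) + 2417) = 1/(1/79 + 2417) = 1/(190944/79) = 79/190944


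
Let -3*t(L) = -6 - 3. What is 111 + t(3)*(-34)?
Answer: 9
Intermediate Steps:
t(L) = 3 (t(L) = -(-6 - 3)/3 = -⅓*(-9) = 3)
111 + t(3)*(-34) = 111 + 3*(-34) = 111 - 102 = 9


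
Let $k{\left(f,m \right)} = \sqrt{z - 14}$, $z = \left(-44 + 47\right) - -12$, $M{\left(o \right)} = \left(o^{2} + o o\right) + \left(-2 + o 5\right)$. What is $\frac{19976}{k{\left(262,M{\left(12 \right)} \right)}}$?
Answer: $19976$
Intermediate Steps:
$M{\left(o \right)} = -2 + 2 o^{2} + 5 o$ ($M{\left(o \right)} = \left(o^{2} + o^{2}\right) + \left(-2 + 5 o\right) = 2 o^{2} + \left(-2 + 5 o\right) = -2 + 2 o^{2} + 5 o$)
$z = 15$ ($z = 3 + \left(-7 + 19\right) = 3 + 12 = 15$)
$k{\left(f,m \right)} = 1$ ($k{\left(f,m \right)} = \sqrt{15 - 14} = \sqrt{1} = 1$)
$\frac{19976}{k{\left(262,M{\left(12 \right)} \right)}} = \frac{19976}{1} = 19976 \cdot 1 = 19976$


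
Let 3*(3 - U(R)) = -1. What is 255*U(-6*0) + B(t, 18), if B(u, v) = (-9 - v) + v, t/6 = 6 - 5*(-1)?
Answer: 841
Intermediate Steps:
U(R) = 10/3 (U(R) = 3 - ⅓*(-1) = 3 + ⅓ = 10/3)
t = 66 (t = 6*(6 - 5*(-1)) = 6*(6 + 5) = 6*11 = 66)
B(u, v) = -9
255*U(-6*0) + B(t, 18) = 255*(10/3) - 9 = 850 - 9 = 841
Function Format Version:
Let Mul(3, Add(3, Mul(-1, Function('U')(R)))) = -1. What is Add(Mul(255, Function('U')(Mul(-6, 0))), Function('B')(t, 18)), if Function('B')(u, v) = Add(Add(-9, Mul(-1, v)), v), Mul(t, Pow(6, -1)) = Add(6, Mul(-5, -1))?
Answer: 841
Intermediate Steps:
Function('U')(R) = Rational(10, 3) (Function('U')(R) = Add(3, Mul(Rational(-1, 3), -1)) = Add(3, Rational(1, 3)) = Rational(10, 3))
t = 66 (t = Mul(6, Add(6, Mul(-5, -1))) = Mul(6, Add(6, 5)) = Mul(6, 11) = 66)
Function('B')(u, v) = -9
Add(Mul(255, Function('U')(Mul(-6, 0))), Function('B')(t, 18)) = Add(Mul(255, Rational(10, 3)), -9) = Add(850, -9) = 841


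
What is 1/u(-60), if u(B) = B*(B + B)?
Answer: 1/7200 ≈ 0.00013889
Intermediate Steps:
u(B) = 2*B**2 (u(B) = B*(2*B) = 2*B**2)
1/u(-60) = 1/(2*(-60)**2) = 1/(2*3600) = 1/7200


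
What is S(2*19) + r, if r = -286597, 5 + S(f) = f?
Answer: -286564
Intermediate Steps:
S(f) = -5 + f
S(2*19) + r = (-5 + 2*19) - 286597 = (-5 + 38) - 286597 = 33 - 286597 = -286564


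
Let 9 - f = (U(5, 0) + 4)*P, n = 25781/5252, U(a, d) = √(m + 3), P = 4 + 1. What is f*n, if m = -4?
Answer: -283591/5252 - 128905*I/5252 ≈ -53.997 - 24.544*I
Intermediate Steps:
P = 5
U(a, d) = I (U(a, d) = √(-4 + 3) = √(-1) = I)
n = 25781/5252 (n = 25781*(1/5252) = 25781/5252 ≈ 4.9088)
f = -11 - 5*I (f = 9 - (I + 4)*5 = 9 - (4 + I)*5 = 9 - (20 + 5*I) = 9 + (-20 - 5*I) = -11 - 5*I ≈ -11.0 - 5.0*I)
f*n = (-11 - 5*I)*(25781/5252) = -283591/5252 - 128905*I/5252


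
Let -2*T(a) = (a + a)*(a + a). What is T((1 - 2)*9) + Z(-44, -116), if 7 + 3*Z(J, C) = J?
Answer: -179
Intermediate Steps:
Z(J, C) = -7/3 + J/3
T(a) = -2*a**2 (T(a) = -(a + a)*(a + a)/2 = -2*a*2*a/2 = -2*a**2)
T((1 - 2)*9) + Z(-44, -116) = -2*81*(1 - 2)**2 + (-7/3 + (1/3)*(-44)) = -2*(-1*9)**2 + (-7/3 - 44/3) = -2*(-9)**2 - 17 = -2*81 - 17 = -162 - 17 = -179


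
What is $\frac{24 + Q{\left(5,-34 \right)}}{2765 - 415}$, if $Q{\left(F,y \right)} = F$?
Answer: $\frac{29}{2350} \approx 0.01234$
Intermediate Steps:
$\frac{24 + Q{\left(5,-34 \right)}}{2765 - 415} = \frac{24 + 5}{2765 - 415} = \frac{29}{2350}$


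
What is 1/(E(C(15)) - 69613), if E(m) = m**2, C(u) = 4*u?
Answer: -1/66013 ≈ -1.5149e-5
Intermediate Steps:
1/(E(C(15)) - 69613) = 1/((4*15)**2 - 69613) = 1/(60**2 - 69613) = 1/(3600 - 69613) = 1/(-66013) = -1/66013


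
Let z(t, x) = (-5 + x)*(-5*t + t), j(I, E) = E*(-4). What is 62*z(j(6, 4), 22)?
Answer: 67456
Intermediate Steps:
j(I, E) = -4*E
z(t, x) = -4*t*(-5 + x) (z(t, x) = (-5 + x)*(-4*t) = -4*t*(-5 + x))
62*z(j(6, 4), 22) = 62*(4*(-4*4)*(5 - 1*22)) = 62*(4*(-16)*(5 - 22)) = 62*(4*(-16)*(-17)) = 62*1088 = 67456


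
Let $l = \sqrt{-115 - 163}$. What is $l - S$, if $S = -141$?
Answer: $141 + i \sqrt{278} \approx 141.0 + 16.673 i$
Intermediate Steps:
$l = i \sqrt{278}$ ($l = \sqrt{-278} = i \sqrt{278} \approx 16.673 i$)
$l - S = i \sqrt{278} - -141 = i \sqrt{278} + 141 = 141 + i \sqrt{278}$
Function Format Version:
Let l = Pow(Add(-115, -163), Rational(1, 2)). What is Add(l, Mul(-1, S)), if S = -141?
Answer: Add(141, Mul(I, Pow(278, Rational(1, 2)))) ≈ Add(141.00, Mul(16.673, I))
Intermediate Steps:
l = Mul(I, Pow(278, Rational(1, 2))) (l = Pow(-278, Rational(1, 2)) = Mul(I, Pow(278, Rational(1, 2))) ≈ Mul(16.673, I))
Add(l, Mul(-1, S)) = Add(Mul(I, Pow(278, Rational(1, 2))), Mul(-1, -141)) = Add(Mul(I, Pow(278, Rational(1, 2))), 141) = Add(141, Mul(I, Pow(278, Rational(1, 2))))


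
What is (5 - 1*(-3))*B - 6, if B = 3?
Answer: 18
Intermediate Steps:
(5 - 1*(-3))*B - 6 = (5 - 1*(-3))*3 - 6 = (5 + 3)*3 - 6 = 8*3 - 6 = 24 - 6 = 18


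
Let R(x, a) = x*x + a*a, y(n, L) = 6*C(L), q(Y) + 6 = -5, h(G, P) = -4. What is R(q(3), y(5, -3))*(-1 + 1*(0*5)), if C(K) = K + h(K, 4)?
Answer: -1885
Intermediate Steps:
q(Y) = -11 (q(Y) = -6 - 5 = -11)
C(K) = -4 + K (C(K) = K - 4 = -4 + K)
y(n, L) = -24 + 6*L (y(n, L) = 6*(-4 + L) = -24 + 6*L)
R(x, a) = a**2 + x**2 (R(x, a) = x**2 + a**2 = a**2 + x**2)
R(q(3), y(5, -3))*(-1 + 1*(0*5)) = ((-24 + 6*(-3))**2 + (-11)**2)*(-1 + 1*(0*5)) = ((-24 - 18)**2 + 121)*(-1 + 1*0) = ((-42)**2 + 121)*(-1 + 0) = (1764 + 121)*(-1) = 1885*(-1) = -1885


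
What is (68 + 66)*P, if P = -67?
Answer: -8978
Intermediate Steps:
(68 + 66)*P = (68 + 66)*(-67) = 134*(-67) = -8978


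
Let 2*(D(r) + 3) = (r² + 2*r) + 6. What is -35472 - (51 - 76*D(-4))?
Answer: -35219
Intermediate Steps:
D(r) = r + r²/2 (D(r) = -3 + ((r² + 2*r) + 6)/2 = -3 + (6 + r² + 2*r)/2 = -3 + (3 + r + r²/2) = r + r²/2)
-35472 - (51 - 76*D(-4)) = -35472 - (51 - 38*(-4)*(2 - 4)) = -35472 - (51 - 38*(-4)*(-2)) = -35472 - (51 - 76*4) = -35472 - (51 - 304) = -35472 - 1*(-253) = -35472 + 253 = -35219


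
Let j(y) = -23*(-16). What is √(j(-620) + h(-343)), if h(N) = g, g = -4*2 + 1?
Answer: 19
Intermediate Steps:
j(y) = 368
g = -7 (g = -8 + 1 = -7)
h(N) = -7
√(j(-620) + h(-343)) = √(368 - 7) = √361 = 19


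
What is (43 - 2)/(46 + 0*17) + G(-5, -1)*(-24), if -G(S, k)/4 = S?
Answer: -22039/46 ≈ -479.11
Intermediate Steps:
G(S, k) = -4*S
(43 - 2)/(46 + 0*17) + G(-5, -1)*(-24) = (43 - 2)/(46 + 0*17) - 4*(-5)*(-24) = 41/(46 + 0) + 20*(-24) = 41/46 - 480 = -22039/46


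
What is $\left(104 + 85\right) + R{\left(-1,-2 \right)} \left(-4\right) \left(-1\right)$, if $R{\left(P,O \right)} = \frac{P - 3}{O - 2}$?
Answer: $193$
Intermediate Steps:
$R{\left(P,O \right)} = \frac{-3 + P}{-2 + O}$
$\left(104 + 85\right) + R{\left(-1,-2 \right)} \left(-4\right) \left(-1\right) = \left(104 + 85\right) + \frac{-3 - 1}{-2 - 2} \left(-4\right) \left(-1\right) = 189 + \frac{1}{-4} \left(-4\right) \left(-4\right) \left(-1\right) = 189 + \left(- \frac{1}{4}\right) \left(-4\right) \left(-4\right) \left(-1\right) = 189 + 1 \left(-4\right) \left(-1\right) = 189 - -4 = 189 + 4 = 193$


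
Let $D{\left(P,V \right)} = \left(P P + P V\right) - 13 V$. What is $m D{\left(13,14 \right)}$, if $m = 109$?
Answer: $18421$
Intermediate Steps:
$D{\left(P,V \right)} = P^{2} - 13 V + P V$ ($D{\left(P,V \right)} = \left(P^{2} + P V\right) - 13 V = P^{2} - 13 V + P V$)
$m D{\left(13,14 \right)} = 109 \left(13^{2} - 182 + 13 \cdot 14\right) = 109 \left(169 - 182 + 182\right) = 109 \cdot 169 = 18421$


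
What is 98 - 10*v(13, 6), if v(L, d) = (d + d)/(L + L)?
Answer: 1214/13 ≈ 93.385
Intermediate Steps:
v(L, d) = d/L (v(L, d) = (2*d)/((2*L)) = (2*d)*(1/(2*L)) = d/L)
98 - 10*v(13, 6) = 98 - 60/13 = 1214/13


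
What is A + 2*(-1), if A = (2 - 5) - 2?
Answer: -7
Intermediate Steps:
A = -5 (A = -3 - 2 = -5)
A + 2*(-1) = -5 + 2*(-1) = -5 - 2 = -7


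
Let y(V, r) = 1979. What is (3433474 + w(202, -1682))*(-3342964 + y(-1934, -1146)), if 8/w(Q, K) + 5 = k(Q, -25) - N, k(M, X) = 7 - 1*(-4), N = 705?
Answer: -8018358380463230/699 ≈ -1.1471e+13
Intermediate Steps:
k(M, X) = 11 (k(M, X) = 7 + 4 = 11)
w(Q, K) = -8/699 (w(Q, K) = 8/(-5 + (11 - 1*705)) = 8/(-5 + (11 - 705)) = 8/(-5 - 694) = 8/(-699) = 8*(-1/699) = -8/699)
(3433474 + w(202, -1682))*(-3342964 + y(-1934, -1146)) = (3433474 - 8/699)*(-3342964 + 1979) = (2399998318/699)*(-3340985) = -8018358380463230/699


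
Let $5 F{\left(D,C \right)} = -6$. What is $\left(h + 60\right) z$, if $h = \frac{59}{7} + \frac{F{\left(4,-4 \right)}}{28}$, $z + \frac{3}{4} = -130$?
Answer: $- \frac{2503601}{280} \approx -8941.4$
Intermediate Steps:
$z = - \frac{523}{4}$ ($z = - \frac{3}{4} - 130 = - \frac{523}{4} \approx -130.75$)
$F{\left(D,C \right)} = - \frac{6}{5}$ ($F{\left(D,C \right)} = \frac{1}{5} \left(-6\right) = - \frac{6}{5}$)
$h = \frac{587}{70}$ ($h = \frac{59}{7} - \frac{6}{5 \cdot 28} = 59 \cdot \frac{1}{7} - \frac{3}{70} = \frac{59}{7} - \frac{3}{70} = \frac{587}{70} \approx 8.3857$)
$\left(h + 60\right) z = \left(\frac{587}{70} + 60\right) \left(- \frac{523}{4}\right) = \frac{4787}{70} \left(- \frac{523}{4}\right) = - \frac{2503601}{280}$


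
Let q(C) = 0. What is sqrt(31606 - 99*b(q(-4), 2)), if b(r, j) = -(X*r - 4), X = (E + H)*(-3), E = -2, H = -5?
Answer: sqrt(31210) ≈ 176.66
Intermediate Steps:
X = 21 (X = (-2 - 5)*(-3) = -7*(-3) = 21)
b(r, j) = 4 - 21*r (b(r, j) = -(21*r - 4) = -(-4 + 21*r) = 4 - 21*r)
sqrt(31606 - 99*b(q(-4), 2)) = sqrt(31606 - 99*(4 - 21*0)) = sqrt(31606 - 99*(4 + 0)) = sqrt(31606 - 99*4) = sqrt(31606 - 396) = sqrt(31210)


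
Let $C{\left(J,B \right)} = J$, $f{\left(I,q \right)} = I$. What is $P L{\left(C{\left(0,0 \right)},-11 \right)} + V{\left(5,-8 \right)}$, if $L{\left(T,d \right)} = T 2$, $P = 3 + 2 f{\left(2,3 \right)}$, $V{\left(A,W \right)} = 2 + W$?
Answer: $-6$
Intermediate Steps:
$P = 7$ ($P = 3 + 2 \cdot 2 = 3 + 4 = 7$)
$L{\left(T,d \right)} = 2 T$
$P L{\left(C{\left(0,0 \right)},-11 \right)} + V{\left(5,-8 \right)} = 7 \cdot 2 \cdot 0 + \left(2 - 8\right) = 7 \cdot 0 - 6 = 0 - 6 = -6$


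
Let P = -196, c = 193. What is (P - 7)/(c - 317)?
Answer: 203/124 ≈ 1.6371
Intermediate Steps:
(P - 7)/(c - 317) = (-196 - 7)/(193 - 317) = -203/(-124) = -203*(-1/124) = 203/124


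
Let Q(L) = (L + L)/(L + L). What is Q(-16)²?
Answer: 1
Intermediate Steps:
Q(L) = 1 (Q(L) = (2*L)/((2*L)) = (2*L)*(1/(2*L)) = 1)
Q(-16)² = 1² = 1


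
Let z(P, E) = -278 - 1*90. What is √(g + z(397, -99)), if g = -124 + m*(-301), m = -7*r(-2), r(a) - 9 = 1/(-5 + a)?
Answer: √18170 ≈ 134.80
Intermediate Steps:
r(a) = 9 + 1/(-5 + a)
z(P, E) = -368 (z(P, E) = -278 - 90 = -368)
m = -62 (m = -7*(-44 + 9*(-2))/(-5 - 2) = -7*(-44 - 18)/(-7) = -(-1)*(-62) = -7*62/7 = -62)
g = 18538 (g = -124 - 62*(-301) = -124 + 18662 = 18538)
√(g + z(397, -99)) = √(18538 - 368) = √18170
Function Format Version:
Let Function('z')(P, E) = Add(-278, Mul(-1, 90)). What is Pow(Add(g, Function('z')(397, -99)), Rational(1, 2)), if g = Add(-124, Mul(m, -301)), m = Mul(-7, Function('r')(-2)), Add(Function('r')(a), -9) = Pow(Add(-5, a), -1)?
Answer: Pow(18170, Rational(1, 2)) ≈ 134.80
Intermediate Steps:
Function('r')(a) = Add(9, Pow(Add(-5, a), -1))
Function('z')(P, E) = -368 (Function('z')(P, E) = Add(-278, -90) = -368)
m = -62 (m = Mul(-7, Mul(Pow(Add(-5, -2), -1), Add(-44, Mul(9, -2)))) = Mul(-7, Mul(Pow(-7, -1), Add(-44, -18))) = Mul(-7, Mul(Rational(-1, 7), -62)) = Mul(-7, Rational(62, 7)) = -62)
g = 18538 (g = Add(-124, Mul(-62, -301)) = Add(-124, 18662) = 18538)
Pow(Add(g, Function('z')(397, -99)), Rational(1, 2)) = Pow(Add(18538, -368), Rational(1, 2)) = Pow(18170, Rational(1, 2))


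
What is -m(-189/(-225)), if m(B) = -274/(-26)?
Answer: -137/13 ≈ -10.538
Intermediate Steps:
m(B) = 137/13 (m(B) = -274*(-1/26) = 137/13)
-m(-189/(-225)) = -1*137/13 = -137/13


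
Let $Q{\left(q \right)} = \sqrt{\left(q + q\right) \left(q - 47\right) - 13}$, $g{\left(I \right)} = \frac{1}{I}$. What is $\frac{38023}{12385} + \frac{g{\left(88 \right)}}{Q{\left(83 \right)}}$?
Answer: $\frac{38023}{12385} + \frac{\sqrt{5963}}{524744} \approx 3.0702$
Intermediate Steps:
$Q{\left(q \right)} = \sqrt{-13 + 2 q \left(-47 + q\right)}$ ($Q{\left(q \right)} = \sqrt{2 q \left(-47 + q\right) - 13} = \sqrt{-13 + 2 q \left(-47 + q\right)}$)
$\frac{38023}{12385} + \frac{g{\left(88 \right)}}{Q{\left(83 \right)}} = \frac{38023}{12385} + \frac{1}{88 \sqrt{-13 - 7802 + 2 \cdot 83^{2}}} = 38023 \cdot \frac{1}{12385} + \frac{1}{88 \sqrt{-13 - 7802 + 2 \cdot 6889}} = \frac{38023}{12385} + \frac{1}{88 \sqrt{-13 - 7802 + 13778}} = \frac{38023}{12385} + \frac{1}{88 \sqrt{5963}} = \frac{38023}{12385} + \frac{\frac{1}{5963} \sqrt{5963}}{88} = \frac{38023}{12385} + \frac{\sqrt{5963}}{524744}$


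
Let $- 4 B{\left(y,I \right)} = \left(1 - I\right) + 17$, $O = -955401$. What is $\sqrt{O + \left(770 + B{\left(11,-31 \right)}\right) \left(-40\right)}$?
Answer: $i \sqrt{985711} \approx 992.83 i$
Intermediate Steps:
$B{\left(y,I \right)} = - \frac{9}{2} + \frac{I}{4}$ ($B{\left(y,I \right)} = - \frac{\left(1 - I\right) + 17}{4} = - \frac{18 - I}{4} = - \frac{9}{2} + \frac{I}{4}$)
$\sqrt{O + \left(770 + B{\left(11,-31 \right)}\right) \left(-40\right)} = \sqrt{-955401 + \left(770 + \left(- \frac{9}{2} + \frac{1}{4} \left(-31\right)\right)\right) \left(-40\right)} = \sqrt{-955401 + \left(770 - \frac{49}{4}\right) \left(-40\right)} = \sqrt{-955401 + \frac{3031}{4} \left(-40\right)} = \sqrt{-955401 - 30310} = \sqrt{-985711} = i \sqrt{985711}$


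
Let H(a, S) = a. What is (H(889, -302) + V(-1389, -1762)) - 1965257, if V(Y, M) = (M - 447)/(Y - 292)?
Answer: -3302100399/1681 ≈ -1.9644e+6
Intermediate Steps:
V(Y, M) = (-447 + M)/(-292 + Y)
(H(889, -302) + V(-1389, -1762)) - 1965257 = (889 + (-447 - 1762)/(-292 - 1389)) - 1965257 = (889 - 2209/(-1681)) - 1965257 = (889 - 1/1681*(-2209)) - 1965257 = (889 + 2209/1681) - 1965257 = 1496618/1681 - 1965257 = -3302100399/1681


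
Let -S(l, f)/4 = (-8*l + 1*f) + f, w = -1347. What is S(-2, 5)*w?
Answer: 140088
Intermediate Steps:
S(l, f) = -8*f + 32*l (S(l, f) = -4*((-8*l + 1*f) + f) = -4*((-8*l + f) + f) = -4*((f - 8*l) + f) = -4*(-8*l + 2*f) = -8*f + 32*l)
S(-2, 5)*w = (-8*5 + 32*(-2))*(-1347) = (-40 - 64)*(-1347) = -104*(-1347) = 140088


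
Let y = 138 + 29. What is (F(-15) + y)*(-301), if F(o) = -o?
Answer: -54782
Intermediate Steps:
y = 167
(F(-15) + y)*(-301) = (-1*(-15) + 167)*(-301) = (15 + 167)*(-301) = 182*(-301) = -54782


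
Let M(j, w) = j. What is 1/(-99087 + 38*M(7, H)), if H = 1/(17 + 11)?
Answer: -1/98821 ≈ -1.0119e-5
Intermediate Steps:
H = 1/28 ≈ 0.035714
1/(-99087 + 38*M(7, H)) = 1/(-99087 + 38*7) = 1/(-99087 + 266) = 1/(-98821) = -1/98821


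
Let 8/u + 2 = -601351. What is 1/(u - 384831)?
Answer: -601353/231419276351 ≈ -2.5985e-6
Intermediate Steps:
u = -8/601353 (u = 8/(-2 - 601351) = 8/(-601353) = 8*(-1/601353) = -8/601353 ≈ -1.3303e-5)
1/(u - 384831) = 1/(-8/601353 - 384831) = 1/(-231419276351/601353) = -601353/231419276351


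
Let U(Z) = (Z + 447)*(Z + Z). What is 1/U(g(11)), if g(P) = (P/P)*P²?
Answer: 1/137456 ≈ 7.2751e-6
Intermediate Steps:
g(P) = P² (g(P) = 1*P² = P²)
U(Z) = 2*Z*(447 + Z) (U(Z) = (447 + Z)*(2*Z) = 2*Z*(447 + Z))
1/U(g(11)) = 1/(2*11²*(447 + 11²)) = 1/(2*121*(447 + 121)) = 1/(2*121*568) = 1/137456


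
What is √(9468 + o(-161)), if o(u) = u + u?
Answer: √9146 ≈ 95.635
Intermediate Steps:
o(u) = 2*u
√(9468 + o(-161)) = √(9468 + 2*(-161)) = √(9468 - 322) = √9146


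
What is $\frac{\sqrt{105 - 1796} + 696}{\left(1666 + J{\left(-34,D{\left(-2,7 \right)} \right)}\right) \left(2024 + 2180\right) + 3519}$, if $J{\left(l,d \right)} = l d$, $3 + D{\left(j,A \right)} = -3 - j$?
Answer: $\frac{696}{7579127} + \frac{i \sqrt{1691}}{7579127} \approx 9.1831 \cdot 10^{-5} + 5.4257 \cdot 10^{-6} i$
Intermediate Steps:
$D{\left(j,A \right)} = -6 - j$ ($D{\left(j,A \right)} = -3 - \left(3 + j\right) = -6 - j$)
$J{\left(l,d \right)} = d l$
$\frac{\sqrt{105 - 1796} + 696}{\left(1666 + J{\left(-34,D{\left(-2,7 \right)} \right)}\right) \left(2024 + 2180\right) + 3519} = \frac{\sqrt{105 - 1796} + 696}{\left(1666 + \left(-6 - -2\right) \left(-34\right)\right) \left(2024 + 2180\right) + 3519} = \frac{\sqrt{-1691} + 696}{\left(1666 + \left(-6 + 2\right) \left(-34\right)\right) 4204 + 3519} = \frac{i \sqrt{1691} + 696}{\left(1666 - -136\right) 4204 + 3519} = \frac{696 + i \sqrt{1691}}{\left(1666 + 136\right) 4204 + 3519} = \frac{696 + i \sqrt{1691}}{1802 \cdot 4204 + 3519} = \frac{696 + i \sqrt{1691}}{7575608 + 3519} = \frac{696 + i \sqrt{1691}}{7579127} = \left(696 + i \sqrt{1691}\right) \frac{1}{7579127} = \frac{696}{7579127} + \frac{i \sqrt{1691}}{7579127}$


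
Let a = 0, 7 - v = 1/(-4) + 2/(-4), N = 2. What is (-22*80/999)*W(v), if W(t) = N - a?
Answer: -3520/999 ≈ -3.5235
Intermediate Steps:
v = 31/4 (v = 7 - (1/(-4) + 2/(-4)) = 7 - (1*(-1/4) + 2*(-1/4)) = 7 - (-1/4 - 1/2) = 7 - 1*(-3/4) = 7 + 3/4 = 31/4 ≈ 7.7500)
W(t) = 2 (W(t) = 2 - 1*0 = 2 + 0 = 2)
(-22*80/999)*W(v) = (-22*80/999)*2 = -1760*1/999*2 = -1760/999*2 = -3520/999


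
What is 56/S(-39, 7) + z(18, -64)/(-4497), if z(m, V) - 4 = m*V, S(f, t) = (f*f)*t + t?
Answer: 891616/3422217 ≈ 0.26054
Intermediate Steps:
S(f, t) = t + t*f**2 (S(f, t) = f**2*t + t = t*f**2 + t = t + t*f**2)
z(m, V) = 4 + V*m (z(m, V) = 4 + m*V = 4 + V*m)
56/S(-39, 7) + z(18, -64)/(-4497) = 56/((7*(1 + (-39)**2))) + (4 - 64*18)/(-4497) = 56/((7*(1 + 1521))) + (4 - 1152)*(-1/4497) = 56/((7*1522)) - 1148*(-1/4497) = 56/10654 + 1148/4497 = 56*(1/10654) + 1148/4497 = 4/761 + 1148/4497 = 891616/3422217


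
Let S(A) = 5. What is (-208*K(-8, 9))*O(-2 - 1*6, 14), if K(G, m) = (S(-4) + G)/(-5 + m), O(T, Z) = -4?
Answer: -624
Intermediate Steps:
K(G, m) = (5 + G)/(-5 + m)
(-208*K(-8, 9))*O(-2 - 1*6, 14) = -208*(5 - 8)/(-5 + 9)*(-4) = -208*(-3)/4*(-4) = -52*(-3)*(-4) = -208*(-3/4)*(-4) = 156*(-4) = -624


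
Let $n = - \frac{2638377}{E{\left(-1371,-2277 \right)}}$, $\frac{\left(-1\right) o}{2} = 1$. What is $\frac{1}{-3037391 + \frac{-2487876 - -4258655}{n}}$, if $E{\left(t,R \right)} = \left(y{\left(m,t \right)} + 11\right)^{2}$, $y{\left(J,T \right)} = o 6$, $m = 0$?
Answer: $- \frac{2638377}{8013784325186} \approx -3.2923 \cdot 10^{-7}$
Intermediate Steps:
$o = -2$ ($o = \left(-2\right) 1 = -2$)
$y{\left(J,T \right)} = -12$ ($y{\left(J,T \right)} = \left(-2\right) 6 = -12$)
$E{\left(t,R \right)} = 1$ ($E{\left(t,R \right)} = \left(-12 + 11\right)^{2} = \left(-1\right)^{2} = 1$)
$n = -2638377$ ($n = - \frac{2638377}{1} = \left(-2638377\right) 1 = -2638377$)
$\frac{1}{-3037391 + \frac{-2487876 - -4258655}{n}} = \frac{1}{-3037391 + \frac{-2487876 - -4258655}{-2638377}} = \frac{1}{-3037391 + \left(-2487876 + 4258655\right) \left(- \frac{1}{2638377}\right)} = \frac{1}{-3037391 + 1770779 \left(- \frac{1}{2638377}\right)} = \frac{1}{-3037391 - \frac{1770779}{2638377}} = \frac{1}{- \frac{8013784325186}{2638377}} = - \frac{2638377}{8013784325186}$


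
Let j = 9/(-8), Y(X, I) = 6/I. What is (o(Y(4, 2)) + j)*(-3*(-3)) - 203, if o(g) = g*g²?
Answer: 239/8 ≈ 29.875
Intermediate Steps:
o(g) = g³
j = -9/8 (j = 9*(-⅛) = -9/8 ≈ -1.1250)
(o(Y(4, 2)) + j)*(-3*(-3)) - 203 = ((6/2)³ - 9/8)*(-3*(-3)) - 203 = ((6*(½))³ - 9/8)*9 - 203 = (3³ - 9/8)*9 - 203 = (27 - 9/8)*9 - 203 = (207/8)*9 - 203 = 1863/8 - 203 = 239/8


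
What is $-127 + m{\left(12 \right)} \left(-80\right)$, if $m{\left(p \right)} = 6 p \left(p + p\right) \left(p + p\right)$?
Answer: $-3317887$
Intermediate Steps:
$m{\left(p \right)} = 24 p^{3}$ ($m{\left(p \right)} = 6 p 2 p 2 p = 6 p 4 p^{2} = 24 p^{3}$)
$-127 + m{\left(12 \right)} \left(-80\right) = -127 + 24 \cdot 12^{3} \left(-80\right) = -127 + 24 \cdot 1728 \left(-80\right) = -127 + 41472 \left(-80\right) = -127 - 3317760 = -3317887$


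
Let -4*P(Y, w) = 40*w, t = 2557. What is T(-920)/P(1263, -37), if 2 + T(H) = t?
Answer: 511/74 ≈ 6.9054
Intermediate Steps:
P(Y, w) = -10*w
T(H) = 2555 (T(H) = -2 + 2557 = 2555)
T(-920)/P(1263, -37) = 2555/((-10*(-37))) = 2555/370 = 2555*(1/370) = 511/74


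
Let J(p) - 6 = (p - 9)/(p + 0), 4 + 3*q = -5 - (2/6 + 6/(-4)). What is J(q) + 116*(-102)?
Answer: -555613/47 ≈ -11822.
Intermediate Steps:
q = -47/18 (q = -4/3 + (-5 - (2/6 + 6/(-4)))/3 = -4/3 + (-5 - (2*(1/6) + 6*(-1/4)))/3 = -4/3 + (-5 - (1/3 - 3/2))/3 = -4/3 + (-5 - 1*(-7/6))/3 = -4/3 + (-5 + 7/6)/3 = -4/3 + (1/3)*(-23/6) = -4/3 - 23/18 = -47/18 ≈ -2.6111)
J(p) = 6 + (-9 + p)/p (J(p) = 6 + (p - 9)/(p + 0) = 6 + (-9 + p)/p)
J(q) + 116*(-102) = (7 - 9/(-47/18)) + 116*(-102) = (7 - 9*(-18/47)) - 11832 = (7 + 162/47) - 11832 = 491/47 - 11832 = -555613/47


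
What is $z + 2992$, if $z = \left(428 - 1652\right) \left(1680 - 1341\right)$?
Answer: $-411944$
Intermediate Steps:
$z = -414936$ ($z = \left(-1224\right) 339 = -414936$)
$z + 2992 = -414936 + 2992 = -411944$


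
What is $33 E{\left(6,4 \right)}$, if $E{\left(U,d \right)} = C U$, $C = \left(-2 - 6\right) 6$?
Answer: $-9504$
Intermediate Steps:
$C = -48$ ($C = \left(-2 - 6\right) 6 = \left(-8\right) 6 = -48$)
$E{\left(U,d \right)} = - 48 U$
$33 E{\left(6,4 \right)} = 33 \left(\left(-48\right) 6\right) = 33 \left(-288\right) = -9504$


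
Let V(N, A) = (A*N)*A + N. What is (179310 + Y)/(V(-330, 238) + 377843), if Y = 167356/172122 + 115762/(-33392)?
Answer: -257642374496507/26316365719761192 ≈ -0.0097902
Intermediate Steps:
V(N, A) = N + N*A² (V(N, A) = N*A² + N = N + N*A²)
Y = -3584208853/1436874456 (Y = 167356*(1/172122) + 115762*(-1/33392) = 83678/86061 - 57881/16696 = -3584208853/1436874456 ≈ -2.4944)
(179310 + Y)/(V(-330, 238) + 377843) = (179310 - 3584208853/1436874456)/(-330*(1 + 238²) + 377843) = 257642374496507/(1436874456*(-330*(1 + 56644) + 377843)) = 257642374496507/(1436874456*(-330*56645 + 377843)) = 257642374496507/(1436874456*(-18692850 + 377843)) = (257642374496507/1436874456)/(-18315007) = (257642374496507/1436874456)*(-1/18315007) = -257642374496507/26316365719761192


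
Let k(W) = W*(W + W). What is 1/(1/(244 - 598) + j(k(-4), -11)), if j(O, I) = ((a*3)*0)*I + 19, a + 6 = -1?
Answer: 354/6725 ≈ 0.052639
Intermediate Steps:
a = -7 (a = -6 - 1 = -7)
k(W) = 2*W**2 (k(W) = W*(2*W) = 2*W**2)
j(O, I) = 19 (j(O, I) = (-7*3*0)*I + 19 = (-21*0)*I + 19 = 0*I + 19 = 0 + 19 = 19)
1/(1/(244 - 598) + j(k(-4), -11)) = 1/(1/(244 - 598) + 19) = 1/(1/(-354) + 19) = 1/(-1/354 + 19) = 1/(6725/354) = 354/6725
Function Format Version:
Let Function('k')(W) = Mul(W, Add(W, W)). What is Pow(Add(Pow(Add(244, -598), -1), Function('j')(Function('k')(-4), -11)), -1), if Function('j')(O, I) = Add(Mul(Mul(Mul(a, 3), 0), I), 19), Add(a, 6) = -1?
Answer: Rational(354, 6725) ≈ 0.052639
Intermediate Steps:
a = -7 (a = Add(-6, -1) = -7)
Function('k')(W) = Mul(2, Pow(W, 2)) (Function('k')(W) = Mul(W, Mul(2, W)) = Mul(2, Pow(W, 2)))
Function('j')(O, I) = 19 (Function('j')(O, I) = Add(Mul(Mul(Mul(-7, 3), 0), I), 19) = Add(Mul(Mul(-21, 0), I), 19) = Add(Mul(0, I), 19) = Add(0, 19) = 19)
Pow(Add(Pow(Add(244, -598), -1), Function('j')(Function('k')(-4), -11)), -1) = Pow(Add(Pow(Add(244, -598), -1), 19), -1) = Pow(Add(Pow(-354, -1), 19), -1) = Pow(Add(Rational(-1, 354), 19), -1) = Pow(Rational(6725, 354), -1) = Rational(354, 6725)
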